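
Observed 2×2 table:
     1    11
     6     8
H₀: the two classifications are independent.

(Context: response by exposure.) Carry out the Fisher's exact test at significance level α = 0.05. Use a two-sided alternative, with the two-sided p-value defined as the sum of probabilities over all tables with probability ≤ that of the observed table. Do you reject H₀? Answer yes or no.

reject H₀: no

Margins: r₁=12, r₂=14, c₁=7, c₂=19, n=26
p_obs = C(12,1)·C(14,6)/C(26,7); sum pmf over tables with pmf ≤ p_obs
p-value (two-sided) = 0.08087
At α=0.05: p ≥ α → fail to reject H₀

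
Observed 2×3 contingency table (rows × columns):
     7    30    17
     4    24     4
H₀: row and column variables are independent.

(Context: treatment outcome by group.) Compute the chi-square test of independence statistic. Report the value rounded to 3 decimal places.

test statistic = 4.178

Row totals [54, 32], col totals [11, 54, 21], n=86
χ² = (7−6.91)²/6.91 + (30−33.91)²/33.91 + (17−13.19)²/13.19 + (4−4.09)²/4.09 + (24−20.09)²/20.09 + (4−7.81)²/7.81 = 4.1780
df = 2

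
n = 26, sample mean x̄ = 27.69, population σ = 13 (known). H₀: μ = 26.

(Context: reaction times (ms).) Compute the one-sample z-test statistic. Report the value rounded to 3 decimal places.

test statistic = 0.663

SE = σ/√n = 13/√26 = 2.5495
z = (x̄−μ₀)/SE = (27.69−26)/2.5495 = 0.6629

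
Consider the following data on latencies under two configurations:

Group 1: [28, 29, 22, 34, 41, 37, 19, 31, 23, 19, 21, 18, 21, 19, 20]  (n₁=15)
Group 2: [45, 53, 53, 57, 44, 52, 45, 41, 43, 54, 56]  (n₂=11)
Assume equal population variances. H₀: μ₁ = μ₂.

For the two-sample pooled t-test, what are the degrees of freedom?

df = n₁ + n₂ − 2 = 15 + 11 − 2 = 24

degrees of freedom = 24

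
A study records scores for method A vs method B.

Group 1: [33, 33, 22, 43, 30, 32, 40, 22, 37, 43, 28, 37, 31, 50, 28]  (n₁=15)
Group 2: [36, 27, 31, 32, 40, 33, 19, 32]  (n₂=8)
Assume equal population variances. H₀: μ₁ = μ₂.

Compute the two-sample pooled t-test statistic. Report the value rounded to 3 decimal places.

test statistic = 0.834

x̄₁=33.933, s₁=7.851, n₁=15
x̄₂=31.250, s₂=6.228, n₂=8
s_p² = [14·7.851² + 7·6.228²]/21 = 54.0206
SE = √(s_p²·(1/15+1/8)) = 3.2178
t = (33.933−31.250)/3.2178 = 0.8339
df = 21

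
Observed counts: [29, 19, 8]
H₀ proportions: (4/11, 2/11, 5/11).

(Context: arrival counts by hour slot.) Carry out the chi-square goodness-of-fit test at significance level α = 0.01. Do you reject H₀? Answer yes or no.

n = 56; E_i = n·p_i = [20.36, 10.18, 25.45]
χ² = (29−20.36)²/20.36 + (19−10.18)²/10.18 + (8−25.45)²/25.45 = 23.2688
df = 2
p-value (upper-tail) = 0.00001
At α=0.01: p < α → reject H₀

reject H₀: yes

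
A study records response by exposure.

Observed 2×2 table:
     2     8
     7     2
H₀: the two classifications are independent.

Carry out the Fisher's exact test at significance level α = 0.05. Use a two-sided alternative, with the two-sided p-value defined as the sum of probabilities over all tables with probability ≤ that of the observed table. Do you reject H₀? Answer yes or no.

Margins: r₁=10, r₂=9, c₁=9, c₂=10, n=19
p_obs = C(10,2)·C(9,7)/C(19,9); sum pmf over tables with pmf ≤ p_obs
p-value (two-sided) = 0.02301
At α=0.05: p < α → reject H₀

reject H₀: yes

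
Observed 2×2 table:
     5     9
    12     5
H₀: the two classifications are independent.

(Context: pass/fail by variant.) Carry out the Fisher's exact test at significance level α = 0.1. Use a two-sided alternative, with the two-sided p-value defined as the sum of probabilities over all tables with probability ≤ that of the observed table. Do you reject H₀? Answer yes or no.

reject H₀: yes

Margins: r₁=14, r₂=17, c₁=17, c₂=14, n=31
p_obs = C(14,5)·C(17,12)/C(31,17); sum pmf over tables with pmf ≤ p_obs
p-value (two-sided) = 0.07592
At α=0.1: p < α → reject H₀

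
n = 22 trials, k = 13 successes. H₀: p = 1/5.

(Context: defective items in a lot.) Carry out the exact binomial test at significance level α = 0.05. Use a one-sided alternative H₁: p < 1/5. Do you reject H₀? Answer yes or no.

Exact binomial: n=22, k=13, p₀=1/5=0.2000
P(X≤13) from Σ C(n,i)·p₀^i·(1−p₀)^(n−i)
p-value (one-sided, H₁ less) = 0.99999
At α=0.05: p ≥ α → fail to reject H₀

reject H₀: no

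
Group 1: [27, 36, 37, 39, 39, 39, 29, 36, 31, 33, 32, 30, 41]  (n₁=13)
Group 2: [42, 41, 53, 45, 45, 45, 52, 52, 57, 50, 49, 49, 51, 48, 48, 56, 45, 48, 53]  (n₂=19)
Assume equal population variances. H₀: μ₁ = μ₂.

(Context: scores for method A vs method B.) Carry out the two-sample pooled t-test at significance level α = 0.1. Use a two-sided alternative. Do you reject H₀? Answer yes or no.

reject H₀: yes

x̄₁=34.538, s₁=4.484, n₁=13
x̄₂=48.895, s₂=4.396, n₂=19
s_p² = [12·4.484² + 18·4.396²]/30 = 19.6340
SE = √(s_p²·(1/13+1/19)) = 1.5949
t = (34.538−48.895)/1.5949 = -9.0014
df = 30
p-value (two-sided) = 0.00000
At α=0.1: p < α → reject H₀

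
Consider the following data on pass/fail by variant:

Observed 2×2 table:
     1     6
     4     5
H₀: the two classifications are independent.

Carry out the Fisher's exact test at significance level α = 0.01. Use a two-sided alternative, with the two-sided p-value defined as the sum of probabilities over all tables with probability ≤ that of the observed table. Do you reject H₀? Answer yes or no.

reject H₀: no

Margins: r₁=7, r₂=9, c₁=5, c₂=11, n=16
p_obs = C(7,1)·C(9,4)/C(16,5); sum pmf over tables with pmf ≤ p_obs
p-value (two-sided) = 0.30769
At α=0.01: p ≥ α → fail to reject H₀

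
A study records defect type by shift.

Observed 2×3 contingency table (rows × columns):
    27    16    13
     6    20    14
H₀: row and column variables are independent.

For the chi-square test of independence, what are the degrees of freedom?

degrees of freedom = 2

df = (r−1)(c−1) = (2−1)·(3−1) = 2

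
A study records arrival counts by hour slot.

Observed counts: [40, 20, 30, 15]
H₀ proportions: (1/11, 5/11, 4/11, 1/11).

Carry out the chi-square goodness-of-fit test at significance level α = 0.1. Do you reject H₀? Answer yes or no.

reject H₀: yes

n = 105; E_i = n·p_i = [9.55, 47.73, 38.18, 9.55]
χ² = (40−9.55)²/9.55 + (20−47.73)²/47.73 + (30−38.18)²/38.18 + (15−9.55)²/9.55 = 118.1429
df = 3
p-value (upper-tail) = 0.00000
At α=0.1: p < α → reject H₀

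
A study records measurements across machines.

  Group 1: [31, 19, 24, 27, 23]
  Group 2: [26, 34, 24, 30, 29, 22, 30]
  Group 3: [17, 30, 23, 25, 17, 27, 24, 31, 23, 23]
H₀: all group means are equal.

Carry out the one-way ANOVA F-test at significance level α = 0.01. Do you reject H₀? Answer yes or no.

reject H₀: no

Group means [24.80, 27.86, 24.00], grand mean 25.409
SSB = Σnᵢ(x̄ᵢ−x̄)² = 63.661; SSW = ΣΣ(x−x̄ᵢ)² = 377.657
MSB = 63.661/2 = 31.8305; MSW = 377.657/19 = 19.8767
F = MSB/MSW = 1.6014
df = (2, 19)
p-value (upper-tail) = 0.22766
At α=0.01: p ≥ α → fail to reject H₀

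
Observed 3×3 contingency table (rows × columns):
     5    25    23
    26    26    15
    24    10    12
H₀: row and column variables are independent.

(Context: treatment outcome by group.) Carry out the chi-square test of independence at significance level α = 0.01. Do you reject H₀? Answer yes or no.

reject H₀: yes

Row totals [53, 67, 46], col totals [55, 61, 50], n=166
χ² = (5−17.56)²/17.56 + (25−19.48)²/19.48 + (23−15.96)²/15.96 + (26−22.20)²/22.20 + (26−24.62)²/24.62 + (15−20.18)²/20.18 + (24−15.24)²/15.24 + (10−16.90)²/16.90 + (12−13.86)²/13.86 = 23.8120
df = 4
p-value (upper-tail) = 0.00009
At α=0.01: p < α → reject H₀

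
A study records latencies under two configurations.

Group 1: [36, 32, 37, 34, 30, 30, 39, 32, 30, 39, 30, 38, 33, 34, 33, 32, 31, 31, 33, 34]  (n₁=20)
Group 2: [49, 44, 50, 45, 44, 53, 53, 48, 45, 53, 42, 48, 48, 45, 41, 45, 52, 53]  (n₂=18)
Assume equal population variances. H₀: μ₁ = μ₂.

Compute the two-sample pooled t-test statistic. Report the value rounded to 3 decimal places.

test statistic = -12.549

x̄₁=33.400, s₁=2.981, n₁=20
x̄₂=47.667, s₂=4.000, n₂=18
s_p² = [19·2.981² + 17·4.000²]/36 = 12.2444
SE = √(s_p²·(1/20+1/18)) = 1.1369
t = (33.400−47.667)/1.1369 = -12.5491
df = 36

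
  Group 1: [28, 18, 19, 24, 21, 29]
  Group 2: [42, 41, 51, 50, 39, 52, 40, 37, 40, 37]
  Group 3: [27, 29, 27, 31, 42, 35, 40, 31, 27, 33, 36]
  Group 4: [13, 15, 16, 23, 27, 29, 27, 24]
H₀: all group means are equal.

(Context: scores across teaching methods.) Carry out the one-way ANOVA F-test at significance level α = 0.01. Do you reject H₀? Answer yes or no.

reject H₀: yes

Group means [23.17, 42.90, 32.55, 21.75], grand mean 31.429
SSB = Σnᵢ(x̄ᵢ−x̄)² = 2488.611; SSW = ΣΣ(x−x̄ᵢ)² = 953.961
MSB = 2488.611/3 = 829.5369; MSW = 953.961/31 = 30.7729
F = MSB/MSW = 26.9567
df = (3, 31)
p-value (upper-tail) = 0.00000
At α=0.01: p < α → reject H₀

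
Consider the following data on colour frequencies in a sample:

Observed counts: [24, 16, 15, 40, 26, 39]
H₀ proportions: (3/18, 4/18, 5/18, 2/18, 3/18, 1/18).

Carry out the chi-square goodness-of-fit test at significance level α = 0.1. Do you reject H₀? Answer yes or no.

reject H₀: yes

n = 160; E_i = n·p_i = [26.67, 35.56, 44.44, 17.78, 26.67, 8.89]
χ² = (24−26.67)²/26.67 + (16−35.56)²/35.56 + (15−44.44)²/44.44 + (40−17.78)²/17.78 + (26−26.67)²/26.67 + (39−8.89)²/8.89 = 160.3250
df = 5
p-value (upper-tail) = 0.00000
At α=0.1: p < α → reject H₀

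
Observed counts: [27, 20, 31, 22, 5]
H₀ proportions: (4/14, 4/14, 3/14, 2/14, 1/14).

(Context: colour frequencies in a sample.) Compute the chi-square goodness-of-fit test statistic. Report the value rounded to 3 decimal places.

n = 105; E_i = n·p_i = [30.00, 30.00, 22.50, 15.00, 7.50]
χ² = (27−30.00)²/30.00 + (20−30.00)²/30.00 + (31−22.50)²/22.50 + (22−15.00)²/15.00 + (5−7.50)²/7.50 = 10.9444
df = 4

test statistic = 10.944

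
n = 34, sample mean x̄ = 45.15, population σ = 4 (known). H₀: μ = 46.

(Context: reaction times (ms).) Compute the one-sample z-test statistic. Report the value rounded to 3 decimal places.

test statistic = -1.239

SE = σ/√n = 4/√34 = 0.6860
z = (x̄−μ₀)/SE = (45.15−46)/0.6860 = -1.2391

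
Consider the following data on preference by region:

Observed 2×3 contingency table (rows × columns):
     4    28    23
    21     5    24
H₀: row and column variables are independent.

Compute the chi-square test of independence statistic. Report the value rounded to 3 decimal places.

Row totals [55, 50], col totals [25, 33, 47], n=105
χ² = (4−13.10)²/13.10 + (28−17.29)²/17.29 + (23−24.62)²/24.62 + (21−11.90)²/11.90 + (5−15.71)²/15.71 + (24−22.38)²/22.38 = 27.4357
df = 2

test statistic = 27.436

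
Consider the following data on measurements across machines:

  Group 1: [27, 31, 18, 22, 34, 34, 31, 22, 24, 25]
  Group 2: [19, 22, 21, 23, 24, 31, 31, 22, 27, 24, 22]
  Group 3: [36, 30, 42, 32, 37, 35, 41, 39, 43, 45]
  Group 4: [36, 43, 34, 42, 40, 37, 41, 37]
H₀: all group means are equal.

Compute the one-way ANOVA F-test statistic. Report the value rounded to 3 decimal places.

Group means [26.80, 24.18, 38.00, 38.75], grand mean 31.385
SSB = Σnᵢ(x̄ᵢ−x̄)² = 1652.494; SSW = ΣΣ(x−x̄ᵢ)² = 712.736
MSB = 1652.494/3 = 550.8315; MSW = 712.736/35 = 20.3639
F = MSB/MSW = 27.0494
df = (3, 35)

test statistic = 27.049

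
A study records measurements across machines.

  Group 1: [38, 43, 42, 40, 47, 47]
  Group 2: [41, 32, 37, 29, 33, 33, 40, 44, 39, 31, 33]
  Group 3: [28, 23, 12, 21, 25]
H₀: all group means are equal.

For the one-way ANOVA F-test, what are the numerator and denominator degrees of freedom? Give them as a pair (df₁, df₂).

k = 3 groups, N = 22 total
df = (k−1, N−k) = (3−1, 22−3) = (2, 19)

degrees of freedom = [2, 19]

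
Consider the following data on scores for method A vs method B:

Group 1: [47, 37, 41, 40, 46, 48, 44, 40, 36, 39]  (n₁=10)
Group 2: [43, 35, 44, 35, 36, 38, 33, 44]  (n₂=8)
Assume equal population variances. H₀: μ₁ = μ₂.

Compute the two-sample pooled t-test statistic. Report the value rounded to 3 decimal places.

test statistic = 1.602

x̄₁=41.800, s₁=4.211, n₁=10
x̄₂=38.500, s₂=4.504, n₂=8
s_p² = [9·4.211² + 7·4.504²]/16 = 18.8500
SE = √(s_p²·(1/10+1/8)) = 2.0594
t = (41.800−38.500)/2.0594 = 1.6024
df = 16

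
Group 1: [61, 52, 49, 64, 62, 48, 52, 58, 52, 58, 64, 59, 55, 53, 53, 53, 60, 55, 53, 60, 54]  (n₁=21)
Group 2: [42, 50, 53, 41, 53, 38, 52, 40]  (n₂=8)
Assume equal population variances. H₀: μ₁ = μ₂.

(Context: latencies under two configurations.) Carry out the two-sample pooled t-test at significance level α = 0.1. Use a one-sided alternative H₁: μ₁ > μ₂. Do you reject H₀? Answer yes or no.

x̄₁=55.952, s₁=4.695, n₁=21
x̄₂=46.125, s₂=6.446, n₂=8
s_p² = [20·4.695² + 7·6.446²]/27 = 27.1047
SE = √(s_p²·(1/21+1/8)) = 2.1631
t = (55.952−46.125)/2.1631 = 4.5433
df = 27
p-value (one-sided, H₁ greater) = 0.00005
At α=0.1: p < α → reject H₀

reject H₀: yes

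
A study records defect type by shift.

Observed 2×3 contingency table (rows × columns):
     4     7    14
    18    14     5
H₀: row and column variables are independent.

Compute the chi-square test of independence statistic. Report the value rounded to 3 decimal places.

test statistic = 13.696

Row totals [25, 37], col totals [22, 21, 19], n=62
χ² = (4−8.87)²/8.87 + (7−8.47)²/8.47 + (14−7.66)²/7.66 + (18−13.13)²/13.13 + (14−12.53)²/12.53 + (5−11.34)²/11.34 = 13.6961
df = 2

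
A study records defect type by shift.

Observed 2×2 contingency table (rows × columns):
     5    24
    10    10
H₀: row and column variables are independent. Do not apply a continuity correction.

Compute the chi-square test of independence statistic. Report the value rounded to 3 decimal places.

test statistic = 5.980

Row totals [29, 20], col totals [15, 34], n=49
χ² = (5−8.88)²/8.88 + (24−20.12)²/20.12 + (10−6.12)²/6.12 + (10−13.88)²/13.88 = 5.9801
df = 1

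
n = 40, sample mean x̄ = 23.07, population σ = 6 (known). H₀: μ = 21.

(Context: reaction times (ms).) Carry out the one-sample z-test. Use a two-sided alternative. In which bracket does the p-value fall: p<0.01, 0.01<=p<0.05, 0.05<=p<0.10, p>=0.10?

p-value bracket: 0.01<=p<0.05

SE = σ/√n = 6/√40 = 0.9487
z = (x̄−μ₀)/SE = (23.07−21)/0.9487 = 2.1820
p-value (two-sided) = 0.02911
→ bracket: 0.01<=p<0.05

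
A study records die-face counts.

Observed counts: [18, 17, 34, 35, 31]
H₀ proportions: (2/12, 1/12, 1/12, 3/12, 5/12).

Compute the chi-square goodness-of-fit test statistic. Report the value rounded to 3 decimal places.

n = 135; E_i = n·p_i = [22.50, 11.25, 11.25, 33.75, 56.25]
χ² = (18−22.50)²/22.50 + (17−11.25)²/11.25 + (34−11.25)²/11.25 + (35−33.75)²/33.75 + (31−56.25)²/56.25 = 61.2252
df = 4

test statistic = 61.225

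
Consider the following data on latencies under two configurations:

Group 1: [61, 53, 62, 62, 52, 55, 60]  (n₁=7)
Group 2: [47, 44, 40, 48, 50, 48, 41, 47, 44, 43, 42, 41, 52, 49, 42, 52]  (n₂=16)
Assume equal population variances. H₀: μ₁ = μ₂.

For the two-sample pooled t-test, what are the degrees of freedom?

degrees of freedom = 21

df = n₁ + n₂ − 2 = 7 + 16 − 2 = 21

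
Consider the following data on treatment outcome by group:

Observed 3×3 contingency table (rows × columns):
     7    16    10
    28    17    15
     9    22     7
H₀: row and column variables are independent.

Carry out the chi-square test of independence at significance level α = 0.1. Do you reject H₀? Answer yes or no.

reject H₀: yes

Row totals [33, 60, 38], col totals [44, 55, 32], n=131
χ² = (7−11.08)²/11.08 + (16−13.85)²/13.85 + (10−8.06)²/8.06 + (28−20.15)²/20.15 + (17−25.19)²/25.19 + (15−14.66)²/14.66 + (9−12.76)²/12.76 + (22−15.95)²/15.95 + (7−9.28)²/9.28 = 11.9922
df = 4
p-value (upper-tail) = 0.01741
At α=0.1: p < α → reject H₀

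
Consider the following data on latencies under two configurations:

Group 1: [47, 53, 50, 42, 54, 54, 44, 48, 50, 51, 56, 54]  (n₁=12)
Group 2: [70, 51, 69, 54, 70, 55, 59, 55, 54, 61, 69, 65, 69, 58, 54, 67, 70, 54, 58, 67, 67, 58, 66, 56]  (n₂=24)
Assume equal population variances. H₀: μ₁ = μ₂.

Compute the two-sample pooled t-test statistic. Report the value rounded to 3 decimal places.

test statistic = -5.338

x̄₁=50.250, s₁=4.330, n₁=12
x̄₂=61.500, s₂=6.600, n₂=24
s_p² = [11·4.330² + 23·6.600²]/34 = 35.5368
SE = √(s_p²·(1/12+1/24)) = 2.1076
t = (50.250−61.500)/2.1076 = -5.3378
df = 34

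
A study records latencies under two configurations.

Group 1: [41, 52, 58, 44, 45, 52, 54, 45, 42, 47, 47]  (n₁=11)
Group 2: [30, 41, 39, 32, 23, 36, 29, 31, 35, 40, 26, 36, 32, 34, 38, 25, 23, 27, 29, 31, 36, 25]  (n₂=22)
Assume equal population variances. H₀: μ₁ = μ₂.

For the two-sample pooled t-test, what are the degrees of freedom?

degrees of freedom = 31

df = n₁ + n₂ − 2 = 11 + 22 − 2 = 31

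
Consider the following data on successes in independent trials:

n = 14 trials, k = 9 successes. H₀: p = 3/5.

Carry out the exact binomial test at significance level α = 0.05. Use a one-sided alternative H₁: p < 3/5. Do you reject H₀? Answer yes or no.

Exact binomial: n=14, k=9, p₀=3/5=0.6000
P(X≤9) from Σ C(n,i)·p₀^i·(1−p₀)^(n−i)
p-value (one-sided, H₁ less) = 0.72074
At α=0.05: p ≥ α → fail to reject H₀

reject H₀: no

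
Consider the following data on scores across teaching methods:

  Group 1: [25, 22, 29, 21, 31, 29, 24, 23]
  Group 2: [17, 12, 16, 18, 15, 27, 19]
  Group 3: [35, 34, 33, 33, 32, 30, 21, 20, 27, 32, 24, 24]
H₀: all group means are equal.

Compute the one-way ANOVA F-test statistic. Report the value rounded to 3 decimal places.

Group means [25.50, 17.71, 28.75], grand mean 24.926
SSB = Σnᵢ(x̄ᵢ−x̄)² = 542.173; SSW = ΣΣ(x−x̄ᵢ)² = 537.679
MSB = 542.173/2 = 271.0866; MSW = 537.679/24 = 22.4033
F = MSB/MSW = 12.1003
df = (2, 24)

test statistic = 12.100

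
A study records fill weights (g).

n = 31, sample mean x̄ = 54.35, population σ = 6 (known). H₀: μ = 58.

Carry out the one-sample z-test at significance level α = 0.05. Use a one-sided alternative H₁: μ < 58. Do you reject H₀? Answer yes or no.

reject H₀: yes

SE = σ/√n = 6/√31 = 1.0776
z = (x̄−μ₀)/SE = (54.35−58)/1.0776 = -3.3871
p-value (one-sided, H₁ less) = 0.00035
At α=0.05: p < α → reject H₀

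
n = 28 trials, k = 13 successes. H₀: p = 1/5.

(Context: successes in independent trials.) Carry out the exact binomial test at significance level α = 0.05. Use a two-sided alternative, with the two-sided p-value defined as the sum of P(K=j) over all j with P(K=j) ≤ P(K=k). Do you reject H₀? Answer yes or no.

reject H₀: yes

Exact binomial: n=28, k=13, p₀=1/5=0.2000
P(X=j) = C(n,j)·p₀^j·(1−p₀)^(n−j); p = Σ P(X=j) over j with P(X=j) ≤ P(X=13)
p-value (two-sided) = 0.00145
At α=0.05: p < α → reject H₀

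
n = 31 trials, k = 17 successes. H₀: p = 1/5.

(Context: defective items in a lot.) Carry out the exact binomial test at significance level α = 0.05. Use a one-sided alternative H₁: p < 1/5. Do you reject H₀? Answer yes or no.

reject H₀: no

Exact binomial: n=31, k=17, p₀=1/5=0.2000
P(X≤17) from Σ C(n,i)·p₀^i·(1−p₀)^(n−i)
p-value (one-sided, H₁ less) = 1.00000
At α=0.05: p ≥ α → fail to reject H₀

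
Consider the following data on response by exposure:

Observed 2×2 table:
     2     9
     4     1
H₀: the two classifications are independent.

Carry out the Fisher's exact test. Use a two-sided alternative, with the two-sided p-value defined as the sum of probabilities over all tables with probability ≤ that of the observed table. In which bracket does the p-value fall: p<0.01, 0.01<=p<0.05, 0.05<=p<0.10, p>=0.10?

p-value bracket: 0.01<=p<0.05

Margins: r₁=11, r₂=5, c₁=6, c₂=10, n=16
p_obs = C(11,2)·C(5,4)/C(16,6); sum pmf over tables with pmf ≤ p_obs
p-value (two-sided) = 0.03571
→ bracket: 0.01<=p<0.05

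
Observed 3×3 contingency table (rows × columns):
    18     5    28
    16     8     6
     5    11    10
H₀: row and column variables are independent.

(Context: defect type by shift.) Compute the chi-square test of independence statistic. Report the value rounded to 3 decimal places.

Row totals [51, 30, 26], col totals [39, 24, 44], n=107
χ² = (18−18.59)²/18.59 + (5−11.44)²/11.44 + (28−20.97)²/20.97 + (16−10.93)²/10.93 + (8−6.73)²/6.73 + (6−12.34)²/12.34 + (5−9.48)²/9.48 + (11−5.83)²/5.83 + (10−10.69)²/10.69 = 18.5794
df = 4

test statistic = 18.579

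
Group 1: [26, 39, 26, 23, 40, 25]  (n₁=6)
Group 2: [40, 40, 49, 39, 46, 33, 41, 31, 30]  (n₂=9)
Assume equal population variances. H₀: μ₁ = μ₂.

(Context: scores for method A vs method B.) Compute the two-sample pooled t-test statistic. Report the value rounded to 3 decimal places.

test statistic = -2.453

x̄₁=29.833, s₁=7.574, n₁=6
x̄₂=38.778, s₂=6.476, n₂=9
s_p² = [5·7.574² + 8·6.476²]/13 = 47.8761
SE = √(s_p²·(1/6+1/9)) = 3.6468
t = (29.833−38.778)/3.6468 = -2.4527
df = 13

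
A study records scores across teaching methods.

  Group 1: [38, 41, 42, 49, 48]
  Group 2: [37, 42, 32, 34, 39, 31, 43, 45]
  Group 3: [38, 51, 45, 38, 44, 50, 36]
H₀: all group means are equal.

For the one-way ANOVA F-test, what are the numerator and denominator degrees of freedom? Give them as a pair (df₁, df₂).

k = 3 groups, N = 20 total
df = (k−1, N−k) = (3−1, 20−3) = (2, 17)

degrees of freedom = [2, 17]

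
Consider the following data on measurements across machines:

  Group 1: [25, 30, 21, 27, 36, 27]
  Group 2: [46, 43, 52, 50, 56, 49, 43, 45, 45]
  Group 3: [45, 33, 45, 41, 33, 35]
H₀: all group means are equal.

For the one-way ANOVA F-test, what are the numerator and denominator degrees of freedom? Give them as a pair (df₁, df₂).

k = 3 groups, N = 21 total
df = (k−1, N−k) = (3−1, 21−3) = (2, 18)

degrees of freedom = [2, 18]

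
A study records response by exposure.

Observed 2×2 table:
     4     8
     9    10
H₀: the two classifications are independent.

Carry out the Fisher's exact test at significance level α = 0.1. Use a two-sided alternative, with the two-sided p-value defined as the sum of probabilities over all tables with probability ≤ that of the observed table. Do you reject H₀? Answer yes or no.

Margins: r₁=12, r₂=19, c₁=13, c₂=18, n=31
p_obs = C(12,4)·C(19,9)/C(31,13); sum pmf over tables with pmf ≤ p_obs
p-value (two-sided) = 0.48403
At α=0.1: p ≥ α → fail to reject H₀

reject H₀: no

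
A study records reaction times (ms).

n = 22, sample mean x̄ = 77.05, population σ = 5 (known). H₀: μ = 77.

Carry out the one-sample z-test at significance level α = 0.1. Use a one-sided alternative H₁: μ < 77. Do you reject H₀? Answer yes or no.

reject H₀: no

SE = σ/√n = 5/√22 = 1.0660
z = (x̄−μ₀)/SE = (77.05−77)/1.0660 = 0.0469
p-value (one-sided, H₁ less) = 0.51871
At α=0.1: p ≥ α → fail to reject H₀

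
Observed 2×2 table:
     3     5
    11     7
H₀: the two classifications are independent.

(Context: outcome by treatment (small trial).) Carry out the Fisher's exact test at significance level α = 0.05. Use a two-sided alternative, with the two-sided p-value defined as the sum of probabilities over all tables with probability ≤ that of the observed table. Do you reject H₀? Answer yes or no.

reject H₀: no

Margins: r₁=8, r₂=18, c₁=14, c₂=12, n=26
p_obs = C(8,3)·C(18,11)/C(26,14); sum pmf over tables with pmf ≤ p_obs
p-value (two-sided) = 0.40092
At α=0.05: p ≥ α → fail to reject H₀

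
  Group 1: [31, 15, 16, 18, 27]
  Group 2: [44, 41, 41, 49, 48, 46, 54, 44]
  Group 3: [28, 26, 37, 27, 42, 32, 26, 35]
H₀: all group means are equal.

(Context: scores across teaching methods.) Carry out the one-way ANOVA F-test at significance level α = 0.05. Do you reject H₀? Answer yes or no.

reject H₀: yes

Group means [21.40, 45.88, 31.62], grand mean 34.619
SSB = Σnᵢ(x̄ᵢ−x̄)² = 1959.002; SSW = ΣΣ(x−x̄ᵢ)² = 585.950
MSB = 1959.002/2 = 979.5012; MSW = 585.950/18 = 32.5528
F = MSB/MSW = 30.0896
df = (2, 18)
p-value (upper-tail) = 0.00000
At α=0.05: p < α → reject H₀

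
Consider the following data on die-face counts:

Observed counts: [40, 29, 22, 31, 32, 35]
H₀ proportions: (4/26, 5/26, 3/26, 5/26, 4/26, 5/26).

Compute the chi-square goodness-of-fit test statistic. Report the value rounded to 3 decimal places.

n = 189; E_i = n·p_i = [29.08, 36.35, 21.81, 36.35, 29.08, 36.35]
χ² = (40−29.08)²/29.08 + (29−36.35)²/36.35 + (22−21.81)²/21.81 + (31−36.35)²/36.35 + (32−29.08)²/29.08 + (35−36.35)²/36.35 = 6.7199
df = 5

test statistic = 6.720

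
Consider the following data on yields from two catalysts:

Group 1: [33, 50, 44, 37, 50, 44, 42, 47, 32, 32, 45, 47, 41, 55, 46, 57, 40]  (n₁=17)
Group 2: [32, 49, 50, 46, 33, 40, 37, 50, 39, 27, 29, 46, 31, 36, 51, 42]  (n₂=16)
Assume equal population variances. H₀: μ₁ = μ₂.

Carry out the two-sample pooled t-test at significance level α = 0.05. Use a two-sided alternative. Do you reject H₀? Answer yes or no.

reject H₀: no

x̄₁=43.647, s₁=7.373, n₁=17
x̄₂=39.875, s₂=8.115, n₂=16
s_p² = [16·7.373² + 15·8.115²]/31 = 59.9236
SE = √(s_p²·(1/17+1/16)) = 2.6963
t = (43.647−39.875)/2.6963 = 1.3990
df = 31
p-value (two-sided) = 0.17175
At α=0.05: p ≥ α → fail to reject H₀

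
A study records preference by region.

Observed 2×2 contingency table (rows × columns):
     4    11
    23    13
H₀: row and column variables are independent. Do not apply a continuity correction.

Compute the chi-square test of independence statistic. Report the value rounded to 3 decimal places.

test statistic = 5.888

Row totals [15, 36], col totals [27, 24], n=51
χ² = (4−7.94)²/7.94 + (11−7.06)²/7.06 + (23−19.06)²/19.06 + (13−16.94)²/16.94 = 5.8883
df = 1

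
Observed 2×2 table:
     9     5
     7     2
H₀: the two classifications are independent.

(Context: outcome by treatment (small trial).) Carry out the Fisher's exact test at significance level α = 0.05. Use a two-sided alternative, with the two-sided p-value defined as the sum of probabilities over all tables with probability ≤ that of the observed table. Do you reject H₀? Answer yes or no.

Margins: r₁=14, r₂=9, c₁=16, c₂=7, n=23
p_obs = C(14,9)·C(9,7)/C(23,16); sum pmf over tables with pmf ≤ p_obs
p-value (two-sided) = 0.65702
At α=0.05: p ≥ α → fail to reject H₀

reject H₀: no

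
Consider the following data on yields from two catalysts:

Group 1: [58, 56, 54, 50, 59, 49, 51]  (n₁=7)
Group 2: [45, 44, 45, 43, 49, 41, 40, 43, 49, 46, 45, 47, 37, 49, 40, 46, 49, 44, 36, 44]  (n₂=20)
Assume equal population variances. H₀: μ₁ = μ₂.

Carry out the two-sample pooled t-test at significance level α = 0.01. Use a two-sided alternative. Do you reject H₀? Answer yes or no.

reject H₀: yes

x̄₁=53.857, s₁=3.976, n₁=7
x̄₂=44.100, s₂=3.810, n₂=20
s_p² = [6·3.976² + 19·3.810²]/25 = 14.8263
SE = √(s_p²·(1/7+1/20)) = 1.6910
t = (53.857−44.100)/1.6910 = 5.7702
df = 25
p-value (two-sided) = 0.00001
At α=0.01: p < α → reject H₀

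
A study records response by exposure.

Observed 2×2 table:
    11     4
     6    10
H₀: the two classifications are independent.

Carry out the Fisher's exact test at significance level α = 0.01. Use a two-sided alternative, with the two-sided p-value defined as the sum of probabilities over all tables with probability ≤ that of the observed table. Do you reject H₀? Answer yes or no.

Margins: r₁=15, r₂=16, c₁=17, c₂=14, n=31
p_obs = C(15,11)·C(16,6)/C(31,17); sum pmf over tables with pmf ≤ p_obs
p-value (two-sided) = 0.07317
At α=0.01: p ≥ α → fail to reject H₀

reject H₀: no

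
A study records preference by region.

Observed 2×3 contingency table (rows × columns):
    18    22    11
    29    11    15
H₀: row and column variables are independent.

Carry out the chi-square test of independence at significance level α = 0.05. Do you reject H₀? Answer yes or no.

reject H₀: yes

Row totals [51, 55], col totals [47, 33, 26], n=106
χ² = (18−22.61)²/22.61 + (22−15.88)²/15.88 + (11−12.51)²/12.51 + (29−24.39)²/24.39 + (11−17.12)²/17.12 + (15−13.49)²/13.49 = 6.7151
df = 2
p-value (upper-tail) = 0.03482
At α=0.05: p < α → reject H₀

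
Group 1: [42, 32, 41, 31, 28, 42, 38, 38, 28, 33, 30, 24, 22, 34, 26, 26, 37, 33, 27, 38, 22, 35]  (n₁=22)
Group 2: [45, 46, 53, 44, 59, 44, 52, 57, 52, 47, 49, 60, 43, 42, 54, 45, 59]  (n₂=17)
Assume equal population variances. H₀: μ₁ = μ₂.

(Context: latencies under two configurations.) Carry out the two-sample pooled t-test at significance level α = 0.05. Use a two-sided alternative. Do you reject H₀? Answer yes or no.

reject H₀: yes

x̄₁=32.136, s₁=6.274, n₁=22
x̄₂=50.059, s₂=6.149, n₂=17
s_p² = [21·6.274² + 16·6.149²]/37 = 38.6901
SE = √(s_p²·(1/22+1/17)) = 2.0086
t = (32.136−50.059)/2.0086 = -8.9228
df = 37
p-value (two-sided) = 0.00000
At α=0.05: p < α → reject H₀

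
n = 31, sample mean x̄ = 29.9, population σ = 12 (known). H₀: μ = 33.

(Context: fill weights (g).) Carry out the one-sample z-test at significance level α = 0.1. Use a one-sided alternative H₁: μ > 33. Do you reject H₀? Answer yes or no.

SE = σ/√n = 12/√31 = 2.1553
z = (x̄−μ₀)/SE = (29.9−33)/2.1553 = -1.4383
p-value (one-sided, H₁ greater) = 0.92483
At α=0.1: p ≥ α → fail to reject H₀

reject H₀: no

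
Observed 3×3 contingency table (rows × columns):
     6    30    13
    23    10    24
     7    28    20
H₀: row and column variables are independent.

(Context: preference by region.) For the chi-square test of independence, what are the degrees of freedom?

degrees of freedom = 4

df = (r−1)(c−1) = (3−1)·(3−1) = 4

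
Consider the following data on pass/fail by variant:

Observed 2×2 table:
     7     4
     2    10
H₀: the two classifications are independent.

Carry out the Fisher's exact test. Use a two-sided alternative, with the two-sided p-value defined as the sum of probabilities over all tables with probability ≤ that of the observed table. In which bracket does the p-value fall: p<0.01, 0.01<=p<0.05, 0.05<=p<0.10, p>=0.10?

Margins: r₁=11, r₂=12, c₁=9, c₂=14, n=23
p_obs = C(11,7)·C(12,2)/C(23,9); sum pmf over tables with pmf ≤ p_obs
p-value (two-sided) = 0.03607
→ bracket: 0.01<=p<0.05

p-value bracket: 0.01<=p<0.05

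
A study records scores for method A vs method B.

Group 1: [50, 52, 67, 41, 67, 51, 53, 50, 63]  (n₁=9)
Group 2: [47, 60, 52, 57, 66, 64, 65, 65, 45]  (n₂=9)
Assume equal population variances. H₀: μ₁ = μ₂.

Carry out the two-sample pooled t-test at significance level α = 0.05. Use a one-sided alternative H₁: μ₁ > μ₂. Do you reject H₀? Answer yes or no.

reject H₀: no

x̄₁=54.889, s₁=8.852, n₁=9
x̄₂=57.889, s₂=8.131, n₂=9
s_p² = [8·8.852² + 8·8.131²]/16 = 72.2361
SE = √(s_p²·(1/9+1/9)) = 4.0066
t = (54.889−57.889)/4.0066 = -0.7488
df = 16
p-value (one-sided, H₁ greater) = 0.76757
At α=0.05: p ≥ α → fail to reject H₀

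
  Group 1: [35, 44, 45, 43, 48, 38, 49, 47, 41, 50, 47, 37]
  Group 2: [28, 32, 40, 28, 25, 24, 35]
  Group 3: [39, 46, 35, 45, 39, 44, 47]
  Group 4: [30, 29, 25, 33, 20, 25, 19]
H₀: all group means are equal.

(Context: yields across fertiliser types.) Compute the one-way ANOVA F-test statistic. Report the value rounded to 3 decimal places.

test statistic = 24.505

Group means [43.67, 30.29, 42.14, 25.86], grand mean 36.727
SSB = Σnᵢ(x̄ᵢ−x̄)² = 1900.736; SSW = ΣΣ(x−x̄ᵢ)² = 749.810
MSB = 1900.736/3 = 633.5786; MSW = 749.810/29 = 25.8555
F = MSB/MSW = 24.5046
df = (3, 29)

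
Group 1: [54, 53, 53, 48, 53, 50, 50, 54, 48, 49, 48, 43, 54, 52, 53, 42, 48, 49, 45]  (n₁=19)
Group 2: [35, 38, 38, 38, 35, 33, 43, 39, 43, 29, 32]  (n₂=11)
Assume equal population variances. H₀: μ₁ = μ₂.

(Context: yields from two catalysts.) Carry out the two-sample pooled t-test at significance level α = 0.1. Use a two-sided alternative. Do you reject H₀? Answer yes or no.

reject H₀: yes

x̄₁=49.789, s₁=3.675, n₁=19
x̄₂=36.636, s₂=4.365, n₂=11
s_p² = [18·3.675² + 10·4.365²]/28 = 15.4894
SE = √(s_p²·(1/19+1/11)) = 1.4911
t = (49.789−36.636)/1.4911 = 8.8211
df = 28
p-value (two-sided) = 0.00000
At α=0.1: p < α → reject H₀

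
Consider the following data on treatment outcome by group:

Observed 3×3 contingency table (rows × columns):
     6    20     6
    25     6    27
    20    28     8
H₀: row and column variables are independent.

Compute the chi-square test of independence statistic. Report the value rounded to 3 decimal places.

Row totals [32, 58, 56], col totals [51, 54, 41], n=146
χ² = (6−11.18)²/11.18 + (20−11.84)²/11.84 + (6−8.99)²/8.99 + (25−20.26)²/20.26 + (6−21.45)²/21.45 + (27−16.29)²/16.29 + (20−19.56)²/19.56 + (28−20.71)²/20.71 + (8−15.73)²/15.73 = 34.6772
df = 4

test statistic = 34.677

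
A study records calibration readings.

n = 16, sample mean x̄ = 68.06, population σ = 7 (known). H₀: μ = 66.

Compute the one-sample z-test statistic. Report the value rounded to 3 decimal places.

test statistic = 1.177

SE = σ/√n = 7/√16 = 1.7500
z = (x̄−μ₀)/SE = (68.06−66)/1.7500 = 1.1771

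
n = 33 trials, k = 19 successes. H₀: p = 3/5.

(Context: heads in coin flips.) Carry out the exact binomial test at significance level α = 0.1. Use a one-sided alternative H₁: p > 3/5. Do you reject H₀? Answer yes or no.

reject H₀: no

Exact binomial: n=33, k=19, p₀=3/5=0.6000
P(X≥19) from Σ C(n,i)·p₀^i·(1−p₀)^(n−i)
p-value (one-sided, H₁ greater) = 0.68097
At α=0.1: p ≥ α → fail to reject H₀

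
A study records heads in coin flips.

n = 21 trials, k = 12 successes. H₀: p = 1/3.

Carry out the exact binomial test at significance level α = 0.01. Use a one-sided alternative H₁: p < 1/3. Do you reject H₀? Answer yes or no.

Exact binomial: n=21, k=12, p₀=1/3=0.3333
P(X≤12) from Σ C(n,i)·p₀^i·(1−p₀)^(n−i)
p-value (one-sided, H₁ less) = 0.99319
At α=0.01: p ≥ α → fail to reject H₀

reject H₀: no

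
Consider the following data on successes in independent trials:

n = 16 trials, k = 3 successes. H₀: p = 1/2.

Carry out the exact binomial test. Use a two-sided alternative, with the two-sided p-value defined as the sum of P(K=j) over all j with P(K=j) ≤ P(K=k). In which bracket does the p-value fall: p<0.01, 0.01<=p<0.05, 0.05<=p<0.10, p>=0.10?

p-value bracket: 0.01<=p<0.05

Exact binomial: n=16, k=3, p₀=1/2=0.5000
P(X=j) = C(n,j)·p₀^j·(1−p₀)^(n−j); p = Σ P(X=j) over j with P(X=j) ≤ P(X=3)
p-value (two-sided) = 0.02127
→ bracket: 0.01<=p<0.05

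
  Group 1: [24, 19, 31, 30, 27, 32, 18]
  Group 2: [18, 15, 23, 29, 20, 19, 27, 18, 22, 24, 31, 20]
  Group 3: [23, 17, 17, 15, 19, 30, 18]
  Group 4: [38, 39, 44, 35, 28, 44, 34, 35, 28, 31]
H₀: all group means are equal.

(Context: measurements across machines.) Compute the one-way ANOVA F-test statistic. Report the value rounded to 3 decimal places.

Group means [25.86, 22.17, 19.86, 35.60], grand mean 26.167
SSB = Σnᵢ(x̄ᵢ−x̄)² = 1361.219; SSW = ΣΣ(x−x̄ᵢ)² = 907.781
MSB = 1361.219/3 = 453.7397; MSW = 907.781/32 = 28.3682
F = MSB/MSW = 15.9947
df = (3, 32)

test statistic = 15.995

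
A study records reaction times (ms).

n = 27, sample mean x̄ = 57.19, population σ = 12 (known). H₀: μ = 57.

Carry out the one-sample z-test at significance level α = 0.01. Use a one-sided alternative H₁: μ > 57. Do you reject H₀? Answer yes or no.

SE = σ/√n = 12/√27 = 2.3094
z = (x̄−μ₀)/SE = (57.19−57)/2.3094 = 0.0823
p-value (one-sided, H₁ greater) = 0.46722
At α=0.01: p ≥ α → fail to reject H₀

reject H₀: no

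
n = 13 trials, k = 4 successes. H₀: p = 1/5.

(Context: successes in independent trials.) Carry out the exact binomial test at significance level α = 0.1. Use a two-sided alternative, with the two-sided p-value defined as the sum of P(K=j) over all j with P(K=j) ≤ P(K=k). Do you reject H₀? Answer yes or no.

reject H₀: no

Exact binomial: n=13, k=4, p₀=1/5=0.2000
P(X=j) = C(n,j)·p₀^j·(1−p₀)^(n−j); p = Σ P(X=j) over j with P(X=j) ≤ P(X=4)
p-value (two-sided) = 0.30765
At α=0.1: p ≥ α → fail to reject H₀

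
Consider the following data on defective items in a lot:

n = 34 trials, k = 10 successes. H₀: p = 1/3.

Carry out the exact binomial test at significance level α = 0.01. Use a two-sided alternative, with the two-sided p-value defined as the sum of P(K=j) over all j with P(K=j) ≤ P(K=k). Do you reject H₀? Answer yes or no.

Exact binomial: n=34, k=10, p₀=1/3=0.3333
P(X=j) = C(n,j)·p₀^j·(1−p₀)^(n−j); p = Σ P(X=j) over j with P(X=j) ≤ P(X=10)
p-value (two-sided) = 0.71818
At α=0.01: p ≥ α → fail to reject H₀

reject H₀: no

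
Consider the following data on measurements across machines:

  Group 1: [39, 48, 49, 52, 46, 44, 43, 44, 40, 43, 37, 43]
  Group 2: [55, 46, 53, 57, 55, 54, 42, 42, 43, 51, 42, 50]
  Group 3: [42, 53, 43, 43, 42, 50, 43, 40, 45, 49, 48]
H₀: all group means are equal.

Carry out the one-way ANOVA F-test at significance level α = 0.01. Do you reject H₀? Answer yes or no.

reject H₀: no

Group means [44.00, 49.17, 45.27], grand mean 46.171
SSB = Σnᵢ(x̄ᵢ−x̄)² = 173.123; SSW = ΣΣ(x−x̄ᵢ)² = 743.848
MSB = 173.123/2 = 86.5615; MSW = 743.848/32 = 23.2453
F = MSB/MSW = 3.7238
df = (2, 32)
p-value (upper-tail) = 0.03516
At α=0.01: p ≥ α → fail to reject H₀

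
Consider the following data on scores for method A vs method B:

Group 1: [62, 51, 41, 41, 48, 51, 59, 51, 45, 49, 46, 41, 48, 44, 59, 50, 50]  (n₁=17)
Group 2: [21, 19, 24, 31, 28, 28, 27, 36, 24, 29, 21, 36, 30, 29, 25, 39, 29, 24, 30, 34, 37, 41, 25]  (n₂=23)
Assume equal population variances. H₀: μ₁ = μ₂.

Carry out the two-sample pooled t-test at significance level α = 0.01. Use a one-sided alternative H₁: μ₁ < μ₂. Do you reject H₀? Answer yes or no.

reject H₀: no

x̄₁=49.176, s₁=6.257, n₁=17
x̄₂=29.000, s₂=5.947, n₂=23
s_p² = [16·6.257² + 22·5.947²]/38 = 36.9598
SE = √(s_p²·(1/17+1/23)) = 1.9445
t = (49.176−29.000)/1.9445 = 10.3762
df = 38
p-value (one-sided, H₁ less) = 1.00000
At α=0.01: p ≥ α → fail to reject H₀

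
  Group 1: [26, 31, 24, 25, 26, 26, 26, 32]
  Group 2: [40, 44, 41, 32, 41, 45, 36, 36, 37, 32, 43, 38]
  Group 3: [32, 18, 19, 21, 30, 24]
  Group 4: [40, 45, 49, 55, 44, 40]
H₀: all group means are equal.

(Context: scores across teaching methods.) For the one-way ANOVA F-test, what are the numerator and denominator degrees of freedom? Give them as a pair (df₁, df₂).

k = 4 groups, N = 32 total
df = (k−1, N−k) = (4−1, 32−4) = (3, 28)

degrees of freedom = [3, 28]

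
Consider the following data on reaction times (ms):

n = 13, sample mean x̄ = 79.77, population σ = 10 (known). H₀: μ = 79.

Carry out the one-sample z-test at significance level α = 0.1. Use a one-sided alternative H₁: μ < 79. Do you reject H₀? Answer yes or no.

SE = σ/√n = 10/√13 = 2.7735
z = (x̄−μ₀)/SE = (79.77−79)/2.7735 = 0.2776
p-value (one-sided, H₁ less) = 0.60935
At α=0.1: p ≥ α → fail to reject H₀

reject H₀: no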